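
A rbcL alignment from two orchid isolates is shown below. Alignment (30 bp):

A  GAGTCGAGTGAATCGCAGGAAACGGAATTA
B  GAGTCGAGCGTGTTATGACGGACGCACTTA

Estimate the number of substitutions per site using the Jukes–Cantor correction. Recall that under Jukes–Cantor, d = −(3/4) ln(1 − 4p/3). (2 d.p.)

The sequences differ at 13 of 30 sites, so p = 13/30 ≈ 0.433333.
d = −(3/4) ln(1 − 4p/3) = −0.75 ln(1 − 0.577777) = −0.75 ln(0.422223)
  = −0.75 × (-0.862222) = 0.646667 substitutions/site.

0.65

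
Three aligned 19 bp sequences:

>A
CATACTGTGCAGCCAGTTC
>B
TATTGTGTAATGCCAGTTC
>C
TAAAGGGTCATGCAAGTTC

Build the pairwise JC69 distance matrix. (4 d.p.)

d(A,B) = 0.4099, d(A,C) = 0.6181, d(B,C) = 0.3241

A–B: 6/19 sites differ → p ≈ 0.315789, d = −0.75 ln(1 − 0.421052) = 0.409907 ≈ 0.4099.
A–C: 8/19 sites differ → p ≈ 0.421053, d = −0.75 ln(1 − 0.561404) = 0.618132 ≈ 0.6181.
B–C: 5/19 sites differ → p ≈ 0.263158, d = −0.75 ln(1 − 0.350877) = 0.324100 ≈ 0.3241.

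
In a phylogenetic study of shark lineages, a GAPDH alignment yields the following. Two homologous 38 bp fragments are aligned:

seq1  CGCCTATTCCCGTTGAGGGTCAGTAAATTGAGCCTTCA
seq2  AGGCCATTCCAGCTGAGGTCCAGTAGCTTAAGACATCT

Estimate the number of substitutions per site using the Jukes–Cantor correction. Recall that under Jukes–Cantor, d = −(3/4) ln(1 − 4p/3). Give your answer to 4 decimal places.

0.4568

The sequences differ at 13 of 38 sites, so p = 13/38 ≈ 0.342105.
d = −(3/4) ln(1 − 4p/3) = −0.75 ln(1 − 0.45614) = −0.75 ln(0.54386)
  = −0.75 × (-0.609063) = 0.456797 substitutions/site.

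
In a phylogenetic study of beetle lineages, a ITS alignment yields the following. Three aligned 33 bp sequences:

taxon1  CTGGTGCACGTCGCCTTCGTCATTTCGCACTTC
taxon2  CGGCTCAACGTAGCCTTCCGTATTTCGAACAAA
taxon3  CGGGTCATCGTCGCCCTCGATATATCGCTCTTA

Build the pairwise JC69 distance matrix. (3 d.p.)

taxon1–taxon2: 12/33 sites differ → p ≈ 0.363636, d = −0.75 ln(1 − 0.484848) = 0.497470 ≈ 0.497.
taxon1–taxon3: 10/33 sites differ → p ≈ 0.30303, d = −0.75 ln(1 − 0.40404) = 0.388186 ≈ 0.388.
taxon2–taxon3: 11/33 sites differ → p ≈ 0.333333, d = −0.75 ln(1 − 0.444444) = 0.440839 ≈ 0.441.

d(taxon1,taxon2) = 0.497, d(taxon1,taxon3) = 0.388, d(taxon2,taxon3) = 0.441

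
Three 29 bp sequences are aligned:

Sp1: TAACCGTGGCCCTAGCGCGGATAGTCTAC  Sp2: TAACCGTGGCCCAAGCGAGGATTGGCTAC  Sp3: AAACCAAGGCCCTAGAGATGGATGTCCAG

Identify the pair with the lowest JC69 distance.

Sp1–Sp2: 4/29 differ, p = 0.138, d = 0.152.
Sp1–Sp3: 11/29 differ, p = 0.379, d = 0.529.
Sp2–Sp3: 11/29 differ, p = 0.379, d = 0.529.
The smallest distance is between Sp1 and Sp2.

Sp1 and Sp2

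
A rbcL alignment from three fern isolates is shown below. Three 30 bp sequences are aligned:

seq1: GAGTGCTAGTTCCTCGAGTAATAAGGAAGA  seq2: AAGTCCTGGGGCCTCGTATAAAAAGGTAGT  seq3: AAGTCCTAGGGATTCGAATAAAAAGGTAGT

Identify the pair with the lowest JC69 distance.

seq2 and seq3

seq1–seq2: 10/30 differ, p = 0.333, d = 0.441.
seq1–seq3: 10/30 differ, p = 0.333, d = 0.441.
seq2–seq3: 4/30 differ, p = 0.133, d = 0.147.
The smallest distance is between seq2 and seq3.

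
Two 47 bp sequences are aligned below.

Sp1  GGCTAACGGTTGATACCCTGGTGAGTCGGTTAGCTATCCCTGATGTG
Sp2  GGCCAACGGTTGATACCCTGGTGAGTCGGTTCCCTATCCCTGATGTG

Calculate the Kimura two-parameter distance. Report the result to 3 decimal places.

Of 47 sites, 1 differences are transitions and 2 are transversions, so P = 1/47 ≈ 0.021277 and Q = 2/47 ≈ 0.042553.
Under the Kimura two-parameter model, d = −½ ln(1 − 2P − Q) − ¼ ln(1 − 2Q).
1 − 2P − Q = 0.914893, giving −½ ln(0.914893) = 0.044474.
1 − 2Q = 0.914894, giving −¼ ln(0.914894) = 0.022237.
d = 0.044474 + 0.022237 = 0.066711.

0.067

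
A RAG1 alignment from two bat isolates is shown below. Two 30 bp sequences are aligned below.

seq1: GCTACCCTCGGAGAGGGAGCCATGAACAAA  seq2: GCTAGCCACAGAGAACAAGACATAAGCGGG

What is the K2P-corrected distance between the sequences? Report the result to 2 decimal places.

Of 30 sites, 8 differences are transitions and 4 are transversions, so P = 8/30 ≈ 0.266667 and Q = 4/30 ≈ 0.133333.
Under the Kimura two-parameter model, d = −½ ln(1 − 2P − Q) − ¼ ln(1 − 2Q).
1 − 2P − Q = 0.333333, giving −½ ln(0.333333) = 0.549307.
1 − 2Q = 0.733334, giving −¼ ln(0.733334) = 0.077539.
d = 0.549307 + 0.077539 = 0.626846.

0.63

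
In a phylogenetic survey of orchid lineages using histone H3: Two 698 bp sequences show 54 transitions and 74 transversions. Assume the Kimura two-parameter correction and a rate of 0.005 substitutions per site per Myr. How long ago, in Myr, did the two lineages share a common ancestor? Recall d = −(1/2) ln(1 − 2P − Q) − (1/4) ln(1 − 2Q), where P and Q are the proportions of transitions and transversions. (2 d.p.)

21.06

P = 54/698 ≈ 0.077364 and Q = 74/698 ≈ 0.106017.
Under the Kimura two-parameter model, d = −½ ln(1 − 2P − Q) − ¼ ln(1 − 2Q).
1 − 2P − Q = 0.739255, giving −½ ln(0.739255) = 0.151056.
1 − 2Q = 0.787966, giving −¼ ln(0.787966) = 0.059575.
d = 0.151056 + 0.059575 = 0.210631.
Under a molecular clock d = 2μt, so t = d/(2μ) = 0.210631 / (2 × 0.005) = 21.06 Myr.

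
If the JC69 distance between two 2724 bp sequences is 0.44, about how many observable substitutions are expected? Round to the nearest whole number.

907

Invert JC69: p = (3/4)(1 − e^(−4d/3)) = 0.75 × (1 − e^(-0.586667)) = 0.75 × (1 − 0.556178) = 0.332867.
Expected differing sites = pL ≈ 0.332867 × 2724 = 906.729708 ≈ 907.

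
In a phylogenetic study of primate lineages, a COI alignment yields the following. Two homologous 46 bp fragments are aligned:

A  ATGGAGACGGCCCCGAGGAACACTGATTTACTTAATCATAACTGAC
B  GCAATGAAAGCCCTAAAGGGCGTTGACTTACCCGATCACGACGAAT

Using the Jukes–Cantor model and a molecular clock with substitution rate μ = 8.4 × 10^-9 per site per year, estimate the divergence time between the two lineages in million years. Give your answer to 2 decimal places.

49.05

The sequences differ at 23 of 46 sites, so p = 23/46 = 0.5.
d = −(3/4) ln(1 − 4p/3) = −0.75 ln(1 − 0.666667) = −0.75 ln(0.333333)
  = −0.75 × (-1.098613) = 0.823960 substitutions/site.
Under a molecular clock d = 2μt, so t = d/(2μ) = 0.823960 / (2 × 8.4 × 10^-9) = 49.05 million years.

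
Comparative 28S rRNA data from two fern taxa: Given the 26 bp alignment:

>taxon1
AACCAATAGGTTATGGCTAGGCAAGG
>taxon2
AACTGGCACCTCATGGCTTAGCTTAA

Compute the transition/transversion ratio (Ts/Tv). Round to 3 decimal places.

Transitions are A↔G and C↔T; transversions are all other mismatches.
Transitions: 8. Transversions: 5.
R = 8/5 = 1.600.

1.600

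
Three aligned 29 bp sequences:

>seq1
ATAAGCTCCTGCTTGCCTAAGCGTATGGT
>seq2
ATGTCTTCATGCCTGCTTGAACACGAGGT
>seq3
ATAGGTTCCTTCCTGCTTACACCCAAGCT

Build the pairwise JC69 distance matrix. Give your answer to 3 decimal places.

seq1–seq2: 13/29 sites differ → p ≈ 0.448276, d = −0.75 ln(1 − 0.597701) = 0.682920 ≈ 0.683.
seq1–seq3: 11/29 sites differ → p ≈ 0.37931, d = −0.75 ln(1 − 0.505747) = 0.528531 ≈ 0.529.
seq2–seq3: 10/29 sites differ → p ≈ 0.344828, d = −0.75 ln(1 − 0.459771) = 0.461822 ≈ 0.462.

d(seq1,seq2) = 0.683, d(seq1,seq3) = 0.529, d(seq2,seq3) = 0.462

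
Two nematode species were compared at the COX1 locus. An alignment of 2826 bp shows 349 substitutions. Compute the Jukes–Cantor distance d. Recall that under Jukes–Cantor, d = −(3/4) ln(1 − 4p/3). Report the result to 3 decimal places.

0.135

p = 349/2826 ≈ 0.123496.
d = −(3/4) ln(1 − 4p/3) = −0.75 ln(1 − 0.164661) = −0.75 ln(0.835339)
  = −0.75 × (-0.179918) = 0.134939 substitutions/site.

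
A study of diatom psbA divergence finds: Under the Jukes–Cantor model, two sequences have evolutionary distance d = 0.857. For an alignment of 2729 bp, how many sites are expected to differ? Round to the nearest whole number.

Invert JC69: p = (3/4)(1 − e^(−4d/3)) = 0.75 × (1 − e^(-1.142667)) = 0.75 × (1 − 0.318967) = 0.510775.
Expected differing sites = pL ≈ 0.510775 × 2729 = 1393.904975 ≈ 1394.

1394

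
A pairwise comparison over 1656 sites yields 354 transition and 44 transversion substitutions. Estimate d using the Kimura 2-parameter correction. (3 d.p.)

P = 354/1656 ≈ 0.213768 and Q = 44/1656 ≈ 0.02657.
Under the Kimura two-parameter model, d = −½ ln(1 − 2P − Q) − ¼ ln(1 − 2Q).
1 − 2P − Q = 0.545894, giving −½ ln(0.545894) = 0.302665.
1 − 2Q = 0.94686, giving −¼ ln(0.94686) = 0.013651.
d = 0.302665 + 0.013651 = 0.316316.

0.316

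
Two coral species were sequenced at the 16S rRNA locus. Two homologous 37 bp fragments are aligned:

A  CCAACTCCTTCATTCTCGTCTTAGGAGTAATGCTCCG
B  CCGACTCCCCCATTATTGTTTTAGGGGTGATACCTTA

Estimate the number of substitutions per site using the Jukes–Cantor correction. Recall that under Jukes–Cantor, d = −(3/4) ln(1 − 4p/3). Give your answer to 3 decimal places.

The sequences differ at 13 of 37 sites, so p = 13/37 ≈ 0.351351.
d = −(3/4) ln(1 − 4p/3) = −0.75 ln(1 − 0.468468) = −0.75 ln(0.531532)
  = −0.75 × (-0.631992) = 0.473994 substitutions/site.

0.474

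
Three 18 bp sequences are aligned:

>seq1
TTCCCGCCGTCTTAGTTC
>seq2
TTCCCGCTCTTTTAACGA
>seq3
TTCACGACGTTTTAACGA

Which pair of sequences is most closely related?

seq1–seq2: 7/18 differ, p = 0.389, d = 0.548.
seq1–seq3: 7/18 differ, p = 0.389, d = 0.548.
seq2–seq3: 4/18 differ, p = 0.222, d = 0.264.
The smallest distance is between seq2 and seq3.

seq2 and seq3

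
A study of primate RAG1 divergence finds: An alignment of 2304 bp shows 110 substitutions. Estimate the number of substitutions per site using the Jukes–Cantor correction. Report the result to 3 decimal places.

0.049

p = 110/2304 ≈ 0.047743.
d = −(3/4) ln(1 − 4p/3) = −0.75 ln(1 − 0.063657) = −0.75 ln(0.936343)
  = −0.75 × (-0.065773) = 0.049330 substitutions/site.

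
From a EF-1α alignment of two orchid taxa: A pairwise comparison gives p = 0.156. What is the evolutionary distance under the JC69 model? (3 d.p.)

d = −(3/4) ln(1 − 4p/3) = −0.75 ln(1 − 0.208) = −0.75 ln(0.792)
  = −0.75 × (-0.233194) = 0.174896 substitutions/site.

0.175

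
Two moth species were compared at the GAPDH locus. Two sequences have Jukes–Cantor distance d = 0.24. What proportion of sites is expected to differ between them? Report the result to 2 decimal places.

0.21

p = (3/4)(1 − e^(−4d/3)) = 0.75 × (1 − e^(-0.32)) = 0.75 × (1 − 0.726149) = 0.205388.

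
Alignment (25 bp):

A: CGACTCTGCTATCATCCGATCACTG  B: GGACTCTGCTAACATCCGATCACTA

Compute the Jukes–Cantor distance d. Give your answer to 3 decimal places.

The sequences differ at 3 of 25 sites (1, 12, 25), so p = 3/25 = 0.12.
d = −(3/4) ln(1 − 4p/3) = −0.75 ln(1 − 0.16) = −0.75 ln(0.84)
  = −0.75 × (-0.174353) = 0.130765 substitutions/site.

0.131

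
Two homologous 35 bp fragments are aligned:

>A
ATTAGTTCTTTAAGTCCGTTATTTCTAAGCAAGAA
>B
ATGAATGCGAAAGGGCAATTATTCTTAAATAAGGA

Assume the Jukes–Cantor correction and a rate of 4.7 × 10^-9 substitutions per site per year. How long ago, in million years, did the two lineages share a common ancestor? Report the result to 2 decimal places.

67.60

The sequences differ at 15 of 35 sites, so p = 15/35 ≈ 0.428571.
d = −(3/4) ln(1 − 4p/3) = −0.75 ln(1 − 0.571428) = −0.75 ln(0.428572)
  = −0.75 × (-0.847297) = 0.635473 substitutions/site.
Under a molecular clock d = 2μt, so t = d/(2μ) = 0.635473 / (2 × 4.7 × 10^-9) = 67.60 million years.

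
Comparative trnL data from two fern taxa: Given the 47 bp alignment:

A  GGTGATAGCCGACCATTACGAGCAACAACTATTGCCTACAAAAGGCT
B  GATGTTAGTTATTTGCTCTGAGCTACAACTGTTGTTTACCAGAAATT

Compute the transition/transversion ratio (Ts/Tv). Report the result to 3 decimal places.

3.200

Transitions are A↔G and C↔T; transversions are all other mismatches.
Transitions: 16. Transversions: 5.
R = 16/5 = 3.200.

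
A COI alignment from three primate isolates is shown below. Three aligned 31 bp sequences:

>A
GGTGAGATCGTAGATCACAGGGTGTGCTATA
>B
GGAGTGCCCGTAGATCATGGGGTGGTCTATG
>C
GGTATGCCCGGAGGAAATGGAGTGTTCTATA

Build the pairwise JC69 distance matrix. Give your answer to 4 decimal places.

d(A,B) = 0.3672, d(A,C) = 0.5445, d(B,C) = 0.3672

A–B: 9/31 sites differ → p ≈ 0.290323, d = −0.75 ln(1 − 0.387097) = 0.367161 ≈ 0.3672.
A–C: 12/31 sites differ → p ≈ 0.387097, d = −0.75 ln(1 − 0.516129) = 0.544453 ≈ 0.5445.
B–C: 9/31 sites differ → p ≈ 0.290323, d = −0.75 ln(1 − 0.387097) = 0.367161 ≈ 0.3672.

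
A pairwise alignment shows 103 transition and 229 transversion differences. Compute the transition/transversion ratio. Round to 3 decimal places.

R = 103/229 = 0.449781… ≈ 0.450 (to 3 d.p.).

0.450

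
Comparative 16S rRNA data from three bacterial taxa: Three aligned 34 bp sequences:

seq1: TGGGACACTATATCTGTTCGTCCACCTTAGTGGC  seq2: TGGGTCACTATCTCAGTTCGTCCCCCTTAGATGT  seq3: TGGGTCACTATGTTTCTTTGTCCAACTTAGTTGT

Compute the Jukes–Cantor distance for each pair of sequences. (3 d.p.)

d(seq1,seq2) = 0.241, d(seq1,seq3) = 0.282, d(seq2,seq3) = 0.282

seq1–seq2: 7/34 sites differ → p ≈ 0.205882, d = −0.75 ln(1 − 0.274509) = 0.240680 ≈ 0.241.
seq1–seq3: 8/34 sites differ → p ≈ 0.235294, d = −0.75 ln(1 − 0.313725) = 0.282358 ≈ 0.282.
seq2–seq3: 8/34 sites differ → p ≈ 0.235294, d = −0.75 ln(1 − 0.313725) = 0.282358 ≈ 0.282.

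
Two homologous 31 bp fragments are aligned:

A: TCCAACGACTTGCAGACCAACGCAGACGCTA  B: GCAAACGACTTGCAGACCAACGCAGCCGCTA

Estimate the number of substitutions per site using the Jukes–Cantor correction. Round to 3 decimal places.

0.104

The sequences differ at 3 of 31 sites (1, 3, 26), so p = 3/31 ≈ 0.096774.
d = −(3/4) ln(1 − 4p/3) = −0.75 ln(1 − 0.129032) = −0.75 ln(0.870968)
  = −0.75 × (-0.138150) = 0.103613 substitutions/site.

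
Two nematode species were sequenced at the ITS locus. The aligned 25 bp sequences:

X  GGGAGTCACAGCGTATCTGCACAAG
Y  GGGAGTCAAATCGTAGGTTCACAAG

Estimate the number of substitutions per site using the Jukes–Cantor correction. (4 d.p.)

The sequences differ at 5 of 25 sites (9, 11, 16, 17, 19), so p = 5/25 = 0.2.
d = −(3/4) ln(1 − 4p/3) = −0.75 ln(1 − 0.266667) = −0.75 ln(0.733333)
  = −0.75 × (-0.310155) = 0.232616 substitutions/site.

0.2326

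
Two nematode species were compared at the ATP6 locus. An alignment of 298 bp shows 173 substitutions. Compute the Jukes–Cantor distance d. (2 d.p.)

1.12

p = 173/298 ≈ 0.580537.
d = −(3/4) ln(1 − 4p/3) = −0.75 ln(1 − 0.774049) = −0.75 ln(0.225951)
  = −0.75 × (-1.487437) = 1.115578 substitutions/site.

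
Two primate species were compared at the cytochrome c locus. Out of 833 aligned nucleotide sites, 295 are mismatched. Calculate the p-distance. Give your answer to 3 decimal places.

p = 295/833 = 0.354141… ≈ 0.354 (to 3 d.p.).

0.354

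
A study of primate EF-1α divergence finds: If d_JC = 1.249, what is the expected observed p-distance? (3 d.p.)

0.608

p = (3/4)(1 − e^(−4d/3)) = 0.75 × (1 − e^(-1.665333)) = 0.75 × (1 − 0.189128) = 0.608154.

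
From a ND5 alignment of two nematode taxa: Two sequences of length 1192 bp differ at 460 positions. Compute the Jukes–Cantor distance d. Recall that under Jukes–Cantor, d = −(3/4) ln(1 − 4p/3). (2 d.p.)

p = 460/1192 ≈ 0.385906.
d = −(3/4) ln(1 − 4p/3) = −0.75 ln(1 − 0.514541) = −0.75 ln(0.485459)
  = −0.75 × (-0.722660) = 0.541995 substitutions/site.

0.54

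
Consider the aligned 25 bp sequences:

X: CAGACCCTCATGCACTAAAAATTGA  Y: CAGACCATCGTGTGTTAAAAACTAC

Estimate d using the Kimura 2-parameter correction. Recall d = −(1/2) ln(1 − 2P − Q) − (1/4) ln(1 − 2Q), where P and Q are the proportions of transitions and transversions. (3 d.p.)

0.454

Of 25 sites, 6 differences are transitions and 2 are transversions, so P = 6/25 = 0.24 and Q = 2/25 = 0.08.
Under the Kimura two-parameter model, d = −½ ln(1 − 2P − Q) − ¼ ln(1 − 2Q).
1 − 2P − Q = 0.44, giving −½ ln(0.44) = 0.410490.
1 − 2Q = 0.84, giving −¼ ln(0.84) = 0.043588.
d = 0.410490 + 0.043588 = 0.454078.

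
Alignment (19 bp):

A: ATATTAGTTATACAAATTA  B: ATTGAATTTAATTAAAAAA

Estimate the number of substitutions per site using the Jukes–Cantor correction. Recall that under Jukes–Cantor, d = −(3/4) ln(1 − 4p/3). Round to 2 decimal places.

The sequences differ at 9 of 19 sites (3, 4, 5, 7, 11, 12, 13, 17, 18), so p = 9/19 ≈ 0.473684.
d = −(3/4) ln(1 − 4p/3) = −0.75 ln(1 − 0.631579) = −0.75 ln(0.368421)
  = −0.75 × (-0.998529) = 0.748897 substitutions/site.

0.75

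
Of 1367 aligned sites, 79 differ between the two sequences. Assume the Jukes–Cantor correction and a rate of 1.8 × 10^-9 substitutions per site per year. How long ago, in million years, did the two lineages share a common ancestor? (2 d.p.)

16.71

p = 79/1367 ≈ 0.057791.
d = −(3/4) ln(1 − 4p/3) = −0.75 ln(1 − 0.077055) = −0.75 ln(0.922945)
  = −0.75 × (-0.080186) = 0.060140 substitutions/site.
Under a molecular clock d = 2μt, so t = d/(2μ) = 0.060140 / (2 × 1.8 × 10^-9) = 16.71 million years.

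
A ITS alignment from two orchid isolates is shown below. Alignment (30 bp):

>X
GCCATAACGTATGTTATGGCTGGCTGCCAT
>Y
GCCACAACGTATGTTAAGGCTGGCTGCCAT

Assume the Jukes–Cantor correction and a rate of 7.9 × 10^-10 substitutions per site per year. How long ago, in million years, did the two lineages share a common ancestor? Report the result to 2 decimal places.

The sequences differ at 2 of 30 sites (5, 17), so p = 2/30 ≈ 0.066667.
d = −(3/4) ln(1 − 4p/3) = −0.75 ln(1 − 0.088889) = −0.75 ln(0.911111)
  = −0.75 × (-0.093091) = 0.069818 substitutions/site.
Under a molecular clock d = 2μt, so t = d/(2μ) = 0.069818 / (2 × 7.9 × 10^-10) = 44.19 million years.

44.19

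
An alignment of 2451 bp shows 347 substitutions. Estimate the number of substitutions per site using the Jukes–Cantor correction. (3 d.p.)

0.157

p = 347/2451 ≈ 0.141575.
d = −(3/4) ln(1 − 4p/3) = −0.75 ln(1 − 0.188767) = −0.75 ln(0.811233)
  = −0.75 × (-0.209200) = 0.156900 substitutions/site.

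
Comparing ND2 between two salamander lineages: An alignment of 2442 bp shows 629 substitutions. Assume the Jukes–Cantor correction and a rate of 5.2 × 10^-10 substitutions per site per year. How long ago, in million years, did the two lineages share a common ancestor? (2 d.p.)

p = 629/2442 ≈ 0.257576.
d = −(3/4) ln(1 − 4p/3) = −0.75 ln(1 − 0.343435) = −0.75 ln(0.656565)
  = −0.75 × (-0.420734) = 0.315551 substitutions/site.
Under a molecular clock d = 2μt, so t = d/(2μ) = 0.315551 / (2 × 5.2 × 10^-10) = 303.41 million years.

303.41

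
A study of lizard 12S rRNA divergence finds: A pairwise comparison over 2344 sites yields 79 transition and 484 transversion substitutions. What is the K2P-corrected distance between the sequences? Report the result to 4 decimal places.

P = 79/2344 ≈ 0.033703 and Q = 484/2344 ≈ 0.206485.
Under the Kimura two-parameter model, d = −½ ln(1 − 2P − Q) − ¼ ln(1 − 2Q).
1 − 2P − Q = 0.726109, giving −½ ln(0.726109) = 0.160028.
1 − 2Q = 0.58703, giving −¼ ln(0.58703) = 0.133170.
d = 0.160028 + 0.133170 = 0.293198.

0.2932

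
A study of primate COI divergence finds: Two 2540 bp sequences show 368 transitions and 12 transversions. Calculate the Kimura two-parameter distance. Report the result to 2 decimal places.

0.18

P = 368/2540 ≈ 0.144882 and Q = 12/2540 ≈ 0.004724.
Under the Kimura two-parameter model, d = −½ ln(1 − 2P − Q) − ¼ ln(1 − 2Q).
1 − 2P − Q = 0.705512, giving −½ ln(0.705512) = 0.174416.
1 − 2Q = 0.990552, giving −¼ ln(0.990552) = 0.002373.
d = 0.174416 + 0.002373 = 0.176789.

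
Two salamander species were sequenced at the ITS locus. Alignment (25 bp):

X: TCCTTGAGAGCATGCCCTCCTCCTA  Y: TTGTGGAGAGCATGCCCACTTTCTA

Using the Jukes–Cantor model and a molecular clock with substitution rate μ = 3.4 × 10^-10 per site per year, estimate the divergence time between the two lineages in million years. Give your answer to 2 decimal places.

425.36

The sequences differ at 6 of 25 sites (2, 3, 5, 18, 20, 22), so p = 6/25 = 0.24.
d = −(3/4) ln(1 − 4p/3) = −0.75 ln(1 − 0.32) = −0.75 ln(0.68)
  = −0.75 × (-0.385662) = 0.289247 substitutions/site.
Under a molecular clock d = 2μt, so t = d/(2μ) = 0.289247 / (2 × 3.4 × 10^-10) = 425.36 million years.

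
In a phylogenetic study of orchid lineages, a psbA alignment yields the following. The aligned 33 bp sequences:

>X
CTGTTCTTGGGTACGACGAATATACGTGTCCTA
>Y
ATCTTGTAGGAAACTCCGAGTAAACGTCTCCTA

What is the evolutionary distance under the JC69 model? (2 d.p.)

The sequences differ at 11 of 33 sites, so p = 11/33 ≈ 0.333333.
d = −(3/4) ln(1 − 4p/3) = −0.75 ln(1 − 0.444444) = −0.75 ln(0.555556)
  = −0.75 × (-0.587786) = 0.440840 substitutions/site.

0.44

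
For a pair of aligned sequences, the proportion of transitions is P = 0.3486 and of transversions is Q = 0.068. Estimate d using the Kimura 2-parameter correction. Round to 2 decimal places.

Under the Kimura two-parameter model, d = −½ ln(1 − 2P − Q) − ¼ ln(1 − 2Q).
1 − 2P − Q = 0.2348, giving −½ ln(0.2348) = 0.724511.
1 − 2Q = 0.864, giving −¼ ln(0.864) = 0.036546.
d = 0.724511 + 0.036546 = 0.761057.

0.76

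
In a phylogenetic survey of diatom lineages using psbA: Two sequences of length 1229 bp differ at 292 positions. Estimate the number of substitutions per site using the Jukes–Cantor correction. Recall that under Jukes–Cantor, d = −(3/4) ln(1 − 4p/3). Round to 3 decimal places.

p = 292/1229 ≈ 0.237592.
d = −(3/4) ln(1 − 4p/3) = −0.75 ln(1 − 0.316789) = −0.75 ln(0.683211)
  = −0.75 × (-0.380952) = 0.285714 substitutions/site.

0.286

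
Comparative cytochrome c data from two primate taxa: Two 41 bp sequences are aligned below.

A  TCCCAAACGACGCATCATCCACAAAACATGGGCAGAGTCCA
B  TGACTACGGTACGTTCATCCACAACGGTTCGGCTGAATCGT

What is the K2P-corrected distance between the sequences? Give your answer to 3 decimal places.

Of 41 sites, 2 differences are transitions and 17 are transversions, so P = 2/41 ≈ 0.04878 and Q = 17/41 ≈ 0.414634.
Under the Kimura two-parameter model, d = −½ ln(1 − 2P − Q) − ¼ ln(1 − 2Q).
1 − 2P − Q = 0.487806, giving −½ ln(0.487806) = 0.358919.
1 − 2Q = 0.170732, giving −¼ ln(0.170732) = 0.441915.
d = 0.358919 + 0.441915 = 0.800834.

0.801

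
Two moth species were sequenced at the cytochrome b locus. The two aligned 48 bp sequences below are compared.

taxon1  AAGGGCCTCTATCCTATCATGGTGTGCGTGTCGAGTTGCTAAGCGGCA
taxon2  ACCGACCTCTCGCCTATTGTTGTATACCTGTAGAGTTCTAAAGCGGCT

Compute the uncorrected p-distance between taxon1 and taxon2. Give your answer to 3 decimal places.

The sequences differ at 16 of 48 positions.
p = 16/48 = 0.333333… ≈ 0.333 (to 3 d.p.).

0.333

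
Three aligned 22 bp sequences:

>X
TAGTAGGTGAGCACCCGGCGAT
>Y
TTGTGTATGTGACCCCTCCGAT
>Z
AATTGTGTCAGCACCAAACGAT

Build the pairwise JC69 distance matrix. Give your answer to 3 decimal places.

d(X,Y) = 0.591, d(X,Z) = 0.497, d(Y,Z) = 0.824

X–Y: 9/22 sites differ → p ≈ 0.409091, d = −0.75 ln(1 − 0.545455) = 0.591344 ≈ 0.591.
X–Z: 8/22 sites differ → p ≈ 0.363636, d = −0.75 ln(1 − 0.484848) = 0.497470 ≈ 0.497.
Y–Z: 11/22 sites differ → p = 0.5, d = −0.75 ln(1 − 0.666667) = 0.823960 ≈ 0.824.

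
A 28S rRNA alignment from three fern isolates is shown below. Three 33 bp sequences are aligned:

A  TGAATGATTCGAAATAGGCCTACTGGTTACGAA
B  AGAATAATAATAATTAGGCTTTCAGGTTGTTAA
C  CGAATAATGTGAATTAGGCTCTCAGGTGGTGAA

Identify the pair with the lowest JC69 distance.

B and C

A–B: 12/33 differ, p = 0.364, d = 0.497.
A–C: 12/33 differ, p = 0.364, d = 0.497.
B–C: 7/33 differ, p = 0.212, d = 0.249.
The smallest distance is between B and C.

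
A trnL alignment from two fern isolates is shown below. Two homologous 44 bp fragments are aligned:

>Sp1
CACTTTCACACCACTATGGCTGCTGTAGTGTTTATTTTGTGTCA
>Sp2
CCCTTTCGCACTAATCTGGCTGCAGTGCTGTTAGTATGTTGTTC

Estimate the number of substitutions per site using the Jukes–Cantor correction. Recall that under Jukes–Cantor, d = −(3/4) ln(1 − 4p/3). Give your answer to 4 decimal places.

The sequences differ at 15 of 44 sites, so p = 15/44 ≈ 0.340909.
d = −(3/4) ln(1 − 4p/3) = −0.75 ln(1 − 0.454545) = −0.75 ln(0.545455)
  = −0.75 × (-0.606135) = 0.454601 substitutions/site.

0.4546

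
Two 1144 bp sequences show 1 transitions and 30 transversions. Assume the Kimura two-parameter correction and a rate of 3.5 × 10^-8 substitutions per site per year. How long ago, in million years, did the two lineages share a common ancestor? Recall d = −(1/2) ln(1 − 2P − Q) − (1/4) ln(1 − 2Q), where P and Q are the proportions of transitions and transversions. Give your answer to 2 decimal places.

P = 1/1144 ≈ 0.000874 and Q = 30/1144 ≈ 0.026224.
Under the Kimura two-parameter model, d = −½ ln(1 − 2P − Q) − ¼ ln(1 − 2Q).
1 − 2P − Q = 0.972028, giving −½ ln(0.972028) = 0.014185.
1 − 2Q = 0.947552, giving −¼ ln(0.947552) = 0.013468.
d = 0.014185 + 0.013468 = 0.027653.
Under a molecular clock d = 2μt, so t = d/(2μ) = 0.027653 / (2 × 3.5 × 10^-8) = 0.40 million years.

0.40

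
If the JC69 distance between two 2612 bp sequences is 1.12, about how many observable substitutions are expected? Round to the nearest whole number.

1519

Invert JC69: p = (3/4)(1 − e^(−4d/3)) = 0.75 × (1 − e^(-1.493333)) = 0.75 × (1 − 0.224623) = 0.581533.
Expected differing sites = pL ≈ 0.581533 × 2612 = 1518.964196 ≈ 1519.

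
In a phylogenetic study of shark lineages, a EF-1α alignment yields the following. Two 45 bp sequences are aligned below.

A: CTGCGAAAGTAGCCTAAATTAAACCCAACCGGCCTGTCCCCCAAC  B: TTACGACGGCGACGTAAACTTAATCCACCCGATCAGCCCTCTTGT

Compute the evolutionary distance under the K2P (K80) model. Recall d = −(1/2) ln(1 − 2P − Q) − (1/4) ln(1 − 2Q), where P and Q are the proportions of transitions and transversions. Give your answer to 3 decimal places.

Of 45 sites, 15 differences are transitions and 6 are transversions, so P = 15/45 ≈ 0.333333 and Q = 6/45 ≈ 0.133333.
Under the Kimura two-parameter model, d = −½ ln(1 − 2P − Q) − ¼ ln(1 − 2Q).
1 − 2P − Q = 0.200001, giving −½ ln(0.200001) = 0.804716.
1 − 2Q = 0.733334, giving −¼ ln(0.733334) = 0.077539.
d = 0.804716 + 0.077539 = 0.882255.

0.882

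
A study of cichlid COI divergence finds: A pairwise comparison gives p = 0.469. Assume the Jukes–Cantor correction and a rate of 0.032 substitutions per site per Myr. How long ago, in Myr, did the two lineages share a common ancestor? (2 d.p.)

11.50

d = −(3/4) ln(1 − 4p/3) = −0.75 ln(1 − 0.625333) = −0.75 ln(0.374667)
  = −0.75 × (-0.981718) = 0.736289 substitutions/site.
Under a molecular clock d = 2μt, so t = d/(2μ) = 0.736289 / (2 × 0.032) = 11.50 Myr.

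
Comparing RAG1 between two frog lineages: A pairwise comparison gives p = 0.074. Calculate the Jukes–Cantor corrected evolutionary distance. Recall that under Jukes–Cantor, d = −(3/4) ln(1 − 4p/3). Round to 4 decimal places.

0.0779

d = −(3/4) ln(1 − 4p/3) = −0.75 ln(1 − 0.098667) = −0.75 ln(0.901333)
  = −0.75 × (-0.103881) = 0.077911 substitutions/site.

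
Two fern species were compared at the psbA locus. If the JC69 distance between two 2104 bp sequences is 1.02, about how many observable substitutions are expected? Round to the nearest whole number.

1173

Invert JC69: p = (3/4)(1 − e^(−4d/3)) = 0.75 × (1 − e^(-1.36)) = 0.75 × (1 − 0.256661) = 0.557504.
Expected differing sites = pL ≈ 0.557504 × 2104 = 1172.988416 ≈ 1173.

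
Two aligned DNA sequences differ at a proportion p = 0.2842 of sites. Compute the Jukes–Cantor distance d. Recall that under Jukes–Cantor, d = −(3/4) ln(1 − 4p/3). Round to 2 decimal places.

d = −(3/4) ln(1 − 4p/3) = −0.75 ln(1 − 0.378933) = −0.75 ln(0.621067)
  = −0.75 × (-0.476316) = 0.357237 substitutions/site.

0.36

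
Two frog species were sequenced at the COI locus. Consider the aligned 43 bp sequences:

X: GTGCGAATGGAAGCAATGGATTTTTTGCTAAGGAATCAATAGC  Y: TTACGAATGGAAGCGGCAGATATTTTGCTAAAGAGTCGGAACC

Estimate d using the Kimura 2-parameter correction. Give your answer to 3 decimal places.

Of 43 sites, 9 differences are transitions and 4 are transversions, so P = 9/43 ≈ 0.209302 and Q = 4/43 ≈ 0.093023.
Under the Kimura two-parameter model, d = −½ ln(1 − 2P − Q) − ¼ ln(1 − 2Q).
1 − 2P − Q = 0.488373, giving −½ ln(0.488373) = 0.358338.
1 − 2Q = 0.813954, giving −¼ ln(0.813954) = 0.051463.
d = 0.358338 + 0.051463 = 0.409801.

0.410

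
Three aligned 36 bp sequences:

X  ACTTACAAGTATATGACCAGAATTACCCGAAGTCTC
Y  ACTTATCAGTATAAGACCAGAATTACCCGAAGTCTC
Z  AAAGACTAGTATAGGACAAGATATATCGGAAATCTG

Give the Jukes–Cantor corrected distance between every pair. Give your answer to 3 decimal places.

d(X,Y) = 0.088, d(X,Z) = 0.441, d(Y,Z) = 0.493

X–Y: 3/36 sites differ → p ≈ 0.083333, d = −0.75 ln(1 − 0.111111) = 0.088337 ≈ 0.088.
X–Z: 12/36 sites differ → p ≈ 0.333333, d = −0.75 ln(1 − 0.444444) = 0.440839 ≈ 0.441.
Y–Z: 13/36 sites differ → p ≈ 0.361111, d = −0.75 ln(1 − 0.481481) = 0.492584 ≈ 0.493.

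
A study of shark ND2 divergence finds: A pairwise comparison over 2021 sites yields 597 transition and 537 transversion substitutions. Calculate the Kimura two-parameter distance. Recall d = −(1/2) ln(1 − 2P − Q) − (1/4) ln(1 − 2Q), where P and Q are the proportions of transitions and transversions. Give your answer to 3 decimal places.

P = 597/2021 ≈ 0.295398 and Q = 537/2021 ≈ 0.26571.
Under the Kimura two-parameter model, d = −½ ln(1 − 2P − Q) − ¼ ln(1 − 2Q).
1 − 2P − Q = 0.143494, giving −½ ln(0.143494) = 0.970731.
1 − 2Q = 0.46858, giving −¼ ln(0.46858) = 0.189512.
d = 0.970731 + 0.189512 = 1.160243.

1.160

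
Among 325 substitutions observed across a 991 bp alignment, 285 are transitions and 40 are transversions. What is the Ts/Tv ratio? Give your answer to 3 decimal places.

R = 285/40 = 7.125.

7.125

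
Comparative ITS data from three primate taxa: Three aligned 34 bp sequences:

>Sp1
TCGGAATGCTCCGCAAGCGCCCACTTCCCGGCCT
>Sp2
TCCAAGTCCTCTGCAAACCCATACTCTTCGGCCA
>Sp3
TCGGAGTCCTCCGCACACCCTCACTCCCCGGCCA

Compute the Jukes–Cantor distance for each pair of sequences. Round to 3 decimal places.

d(Sp1,Sp2) = 0.535, d(Sp1,Sp3) = 0.282, d(Sp2,Sp3) = 0.282

Sp1–Sp2: 13/34 sites differ → p ≈ 0.382353, d = −0.75 ln(1 − 0.509804) = 0.534712 ≈ 0.535.
Sp1–Sp3: 8/34 sites differ → p ≈ 0.235294, d = −0.75 ln(1 − 0.313725) = 0.282358 ≈ 0.282.
Sp2–Sp3: 8/34 sites differ → p ≈ 0.235294, d = −0.75 ln(1 − 0.313725) = 0.282358 ≈ 0.282.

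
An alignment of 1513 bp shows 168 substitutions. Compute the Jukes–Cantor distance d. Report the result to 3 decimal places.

0.120

p = 168/1513 ≈ 0.111038.
d = −(3/4) ln(1 − 4p/3) = −0.75 ln(1 − 0.148051) = −0.75 ln(0.851949)
  = −0.75 × (-0.160229) = 0.120172 substitutions/site.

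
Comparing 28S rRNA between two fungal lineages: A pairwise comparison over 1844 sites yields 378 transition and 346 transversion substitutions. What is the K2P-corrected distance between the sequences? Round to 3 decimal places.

0.573

P = 378/1844 ≈ 0.204989 and Q = 346/1844 ≈ 0.187636.
Under the Kimura two-parameter model, d = −½ ln(1 − 2P − Q) − ¼ ln(1 − 2Q).
1 − 2P − Q = 0.402386, giving −½ ln(0.402386) = 0.455172.
1 − 2Q = 0.624728, giving −¼ ln(0.624728) = 0.117610.
d = 0.455172 + 0.117610 = 0.572782.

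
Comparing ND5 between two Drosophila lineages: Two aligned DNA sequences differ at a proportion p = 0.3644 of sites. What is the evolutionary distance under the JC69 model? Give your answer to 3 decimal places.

d = −(3/4) ln(1 − 4p/3) = −0.75 ln(1 − 0.485867) = −0.75 ln(0.514133)
  = −0.75 × (-0.665273) = 0.498955 substitutions/site.

0.499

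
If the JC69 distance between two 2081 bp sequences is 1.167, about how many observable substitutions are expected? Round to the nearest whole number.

1231

Invert JC69: p = (3/4)(1 − e^(−4d/3)) = 0.75 × (1 − e^(-1.556)) = 0.75 × (1 − 0.210978) = 0.591767.
Expected differing sites = pL ≈ 0.591767 × 2081 = 1231.467127 ≈ 1231.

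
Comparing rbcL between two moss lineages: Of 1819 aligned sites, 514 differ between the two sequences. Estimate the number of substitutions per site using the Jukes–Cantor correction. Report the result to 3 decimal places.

p = 514/1819 ≈ 0.282573.
d = −(3/4) ln(1 − 4p/3) = −0.75 ln(1 − 0.376764) = −0.75 ln(0.623236)
  = −0.75 × (-0.472830) = 0.354623 substitutions/site.

0.355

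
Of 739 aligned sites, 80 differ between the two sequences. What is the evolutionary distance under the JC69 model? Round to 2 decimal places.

p = 80/739 ≈ 0.108254.
d = −(3/4) ln(1 − 4p/3) = −0.75 ln(1 − 0.144339) = −0.75 ln(0.855661)
  = −0.75 × (-0.155881) = 0.116911 substitutions/site.

0.12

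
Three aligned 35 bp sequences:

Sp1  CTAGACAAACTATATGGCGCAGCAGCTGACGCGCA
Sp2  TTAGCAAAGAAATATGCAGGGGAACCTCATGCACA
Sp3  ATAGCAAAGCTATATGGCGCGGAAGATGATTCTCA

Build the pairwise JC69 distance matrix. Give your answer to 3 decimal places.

Sp1–Sp2: 15/35 sites differ → p ≈ 0.428571, d = −0.75 ln(1 − 0.571428) = 0.635472 ≈ 0.635.
Sp1–Sp3: 10/35 sites differ → p ≈ 0.285714, d = −0.75 ln(1 − 0.380952) = 0.359679 ≈ 0.360.
Sp2–Sp3: 11/35 sites differ → p ≈ 0.314286, d = −0.75 ln(1 − 0.419048) = 0.407315 ≈ 0.407.

d(Sp1,Sp2) = 0.635, d(Sp1,Sp3) = 0.360, d(Sp2,Sp3) = 0.407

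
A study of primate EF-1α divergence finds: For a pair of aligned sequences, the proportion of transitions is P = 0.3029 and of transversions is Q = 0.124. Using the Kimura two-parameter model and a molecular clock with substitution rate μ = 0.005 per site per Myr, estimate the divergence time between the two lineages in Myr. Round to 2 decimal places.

72.56

Under the Kimura two-parameter model, d = −½ ln(1 − 2P − Q) − ¼ ln(1 − 2Q).
1 − 2P − Q = 0.2702, giving −½ ln(0.2702) = 0.654296.
1 − 2Q = 0.752, giving −¼ ln(0.752) = 0.071255.
d = 0.654296 + 0.071255 = 0.725551.
Under a molecular clock d = 2μt, so t = d/(2μ) = 0.725551 / (2 × 0.005) = 72.56 Myr.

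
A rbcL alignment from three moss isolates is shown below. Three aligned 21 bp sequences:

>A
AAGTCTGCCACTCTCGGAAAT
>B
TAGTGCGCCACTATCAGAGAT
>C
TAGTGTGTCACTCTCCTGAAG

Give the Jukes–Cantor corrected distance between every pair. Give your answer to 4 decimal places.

d(A,B) = 0.3597, d(A,C) = 0.4408, d(B,C) = 0.5319

A–B: 6/21 sites differ → p ≈ 0.285714, d = −0.75 ln(1 − 0.380952) = 0.359679 ≈ 0.3597.
A–C: 7/21 sites differ → p ≈ 0.333333, d = −0.75 ln(1 − 0.444444) = 0.440839 ≈ 0.4408.
B–C: 8/21 sites differ → p ≈ 0.380952, d = −0.75 ln(1 − 0.507936) = 0.531860 ≈ 0.5319.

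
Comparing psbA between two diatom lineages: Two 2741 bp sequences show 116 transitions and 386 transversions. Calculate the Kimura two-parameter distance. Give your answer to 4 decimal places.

0.2104

P = 116/2741 ≈ 0.04232 and Q = 386/2741 ≈ 0.140825.
Under the Kimura two-parameter model, d = −½ ln(1 − 2P − Q) − ¼ ln(1 − 2Q).
1 − 2P − Q = 0.774535, giving −½ ln(0.774535) = 0.127746.
1 − 2Q = 0.71835, giving −¼ ln(0.71835) = 0.082700.
d = 0.127746 + 0.082700 = 0.210446.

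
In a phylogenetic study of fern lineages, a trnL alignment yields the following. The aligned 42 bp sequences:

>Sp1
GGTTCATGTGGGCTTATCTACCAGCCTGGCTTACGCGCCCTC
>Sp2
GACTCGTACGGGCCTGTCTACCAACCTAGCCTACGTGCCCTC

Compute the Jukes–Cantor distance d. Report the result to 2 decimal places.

0.32

The sequences differ at 11 of 42 sites, so p = 11/42 ≈ 0.261905.
d = −(3/4) ln(1 − 4p/3) = −0.75 ln(1 − 0.349207) = −0.75 ln(0.650793)
  = −0.75 × (-0.429564) = 0.322173 substitutions/site.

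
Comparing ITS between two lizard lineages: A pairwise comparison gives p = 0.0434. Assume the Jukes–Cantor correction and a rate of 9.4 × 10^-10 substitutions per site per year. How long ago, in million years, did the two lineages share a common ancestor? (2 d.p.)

d = −(3/4) ln(1 − 4p/3) = −0.75 ln(1 − 0.057867) = −0.75 ln(0.942133)
  = −0.75 × (-0.059609) = 0.044707 substitutions/site.
Under a molecular clock d = 2μt, so t = d/(2μ) = 0.044707 / (2 × 9.4 × 10^-10) = 23.78 million years.

23.78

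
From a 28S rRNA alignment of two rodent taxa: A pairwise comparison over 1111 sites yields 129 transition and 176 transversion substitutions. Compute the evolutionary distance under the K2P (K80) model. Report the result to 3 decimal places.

P = 129/1111 ≈ 0.116112 and Q = 176/1111 ≈ 0.158416.
Under the Kimura two-parameter model, d = −½ ln(1 − 2P − Q) − ¼ ln(1 − 2Q).
1 − 2P − Q = 0.60936, giving −½ ln(0.60936) = 0.247673.
1 − 2Q = 0.683168, giving −¼ ln(0.683168) = 0.095254.
d = 0.247673 + 0.095254 = 0.342927.

0.343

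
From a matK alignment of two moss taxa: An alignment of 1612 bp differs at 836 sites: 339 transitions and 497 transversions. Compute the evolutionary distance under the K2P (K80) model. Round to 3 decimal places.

0.892

P = 339/1612 ≈ 0.210298 and Q = 497/1612 ≈ 0.308313.
Under the Kimura two-parameter model, d = −½ ln(1 − 2P − Q) − ¼ ln(1 − 2Q).
1 − 2P − Q = 0.271091, giving −½ ln(0.271091) = 0.652650.
1 − 2Q = 0.383374, giving −¼ ln(0.383374) = 0.239686.
d = 0.652650 + 0.239686 = 0.892336.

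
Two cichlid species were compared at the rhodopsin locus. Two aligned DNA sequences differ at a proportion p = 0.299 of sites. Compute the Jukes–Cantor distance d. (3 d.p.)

d = −(3/4) ln(1 − 4p/3) = −0.75 ln(1 − 0.398667) = −0.75 ln(0.601333)
  = −0.75 × (-0.508606) = 0.381455 substitutions/site.

0.381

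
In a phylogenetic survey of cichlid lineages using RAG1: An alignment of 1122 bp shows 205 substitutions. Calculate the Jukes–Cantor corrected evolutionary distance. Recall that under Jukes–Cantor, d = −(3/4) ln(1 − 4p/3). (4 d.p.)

0.2094

p = 205/1122 ≈ 0.182709.
d = −(3/4) ln(1 − 4p/3) = −0.75 ln(1 − 0.243612) = −0.75 ln(0.756388)
  = −0.75 × (-0.279201) = 0.209401 substitutions/site.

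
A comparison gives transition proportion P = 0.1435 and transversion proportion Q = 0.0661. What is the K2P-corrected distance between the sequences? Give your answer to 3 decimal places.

Under the Kimura two-parameter model, d = −½ ln(1 − 2P − Q) − ¼ ln(1 − 2Q).
1 − 2P − Q = 0.6469, giving −½ ln(0.6469) = 0.217782.
1 − 2Q = 0.8678, giving −¼ ln(0.8678) = 0.035449.
d = 0.217782 + 0.035449 = 0.253231.

0.253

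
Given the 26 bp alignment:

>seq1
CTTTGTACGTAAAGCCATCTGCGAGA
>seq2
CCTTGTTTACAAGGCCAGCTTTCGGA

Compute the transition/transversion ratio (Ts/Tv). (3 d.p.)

Transitions are A↔G and C↔T; transversions are all other mismatches.
Transitions: 7. Transversions: 4.
R = 7/4 = 1.750.

1.750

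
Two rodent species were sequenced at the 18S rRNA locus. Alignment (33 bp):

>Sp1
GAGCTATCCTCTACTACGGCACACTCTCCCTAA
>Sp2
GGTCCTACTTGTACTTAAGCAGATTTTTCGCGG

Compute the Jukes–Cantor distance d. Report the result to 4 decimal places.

The sequences differ at 18 of 33 sites, so p = 18/33 ≈ 0.545455.
d = −(3/4) ln(1 − 4p/3) = −0.75 ln(1 − 0.727273) = −0.75 ln(0.272727)
  = −0.75 × (-1.299284) = 0.974463 substitutions/site.

0.9745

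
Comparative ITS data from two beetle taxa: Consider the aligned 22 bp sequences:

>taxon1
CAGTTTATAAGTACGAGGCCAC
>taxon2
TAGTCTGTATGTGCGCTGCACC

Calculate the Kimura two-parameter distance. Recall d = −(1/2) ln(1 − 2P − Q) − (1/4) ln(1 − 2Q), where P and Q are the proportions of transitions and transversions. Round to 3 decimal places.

Of 22 sites, 4 differences are transitions and 5 are transversions, so P = 4/22 ≈ 0.181818 and Q = 5/22 ≈ 0.227273.
Under the Kimura two-parameter model, d = −½ ln(1 − 2P − Q) − ¼ ln(1 − 2Q).
1 − 2P − Q = 0.409091, giving −½ ln(0.409091) = 0.446909.
1 − 2Q = 0.545454, giving −¼ ln(0.545454) = 0.151534.
d = 0.446909 + 0.151534 = 0.598443.

0.598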